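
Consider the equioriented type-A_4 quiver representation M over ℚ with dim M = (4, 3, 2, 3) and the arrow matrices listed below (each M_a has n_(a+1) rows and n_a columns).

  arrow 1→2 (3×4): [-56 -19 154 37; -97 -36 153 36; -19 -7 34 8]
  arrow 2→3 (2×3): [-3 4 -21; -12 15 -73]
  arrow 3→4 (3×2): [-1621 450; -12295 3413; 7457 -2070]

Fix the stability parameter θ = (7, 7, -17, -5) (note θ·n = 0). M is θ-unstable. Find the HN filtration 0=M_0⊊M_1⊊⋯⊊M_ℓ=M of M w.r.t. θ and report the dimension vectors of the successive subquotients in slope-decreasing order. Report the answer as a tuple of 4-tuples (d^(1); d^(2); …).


Barcode: M ≅ I[1,1], I[1,2], I[1,4]^2, I[4,4]. HN layers by μ_θ (3 steps, strictly decreasing):
  μ^(1)=7; μ^(2)=-2; μ^(3)=-5

((2, 1, 0, 0); (2, 2, 2, 2); (0, 0, 0, 1))


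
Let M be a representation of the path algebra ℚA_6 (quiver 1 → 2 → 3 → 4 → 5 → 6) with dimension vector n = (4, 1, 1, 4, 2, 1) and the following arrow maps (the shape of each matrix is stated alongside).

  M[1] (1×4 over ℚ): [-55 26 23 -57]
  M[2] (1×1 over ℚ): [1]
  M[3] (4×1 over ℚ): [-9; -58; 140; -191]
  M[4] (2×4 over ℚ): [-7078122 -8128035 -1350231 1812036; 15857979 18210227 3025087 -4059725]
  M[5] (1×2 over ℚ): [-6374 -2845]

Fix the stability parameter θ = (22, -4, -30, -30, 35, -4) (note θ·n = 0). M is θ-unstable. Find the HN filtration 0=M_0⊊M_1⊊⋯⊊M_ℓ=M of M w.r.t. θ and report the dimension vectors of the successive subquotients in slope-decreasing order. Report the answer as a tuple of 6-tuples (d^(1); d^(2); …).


Interval decomposition of M: I[1,1]^3, I[1,6], I[4,4]^2, I[4,5].
HN type (ℓ=5): μ^(1)=35; μ^(2)=22; μ^(3)=31/2; μ^(4)=-21/2; μ^(5)=-30

((0, 0, 0, 0, 1, 0); (3, 0, 0, 0, 0, 0); (0, 0, 0, 0, 1, 1); (1, 1, 1, 1, 0, 0); (0, 0, 0, 3, 0, 0))


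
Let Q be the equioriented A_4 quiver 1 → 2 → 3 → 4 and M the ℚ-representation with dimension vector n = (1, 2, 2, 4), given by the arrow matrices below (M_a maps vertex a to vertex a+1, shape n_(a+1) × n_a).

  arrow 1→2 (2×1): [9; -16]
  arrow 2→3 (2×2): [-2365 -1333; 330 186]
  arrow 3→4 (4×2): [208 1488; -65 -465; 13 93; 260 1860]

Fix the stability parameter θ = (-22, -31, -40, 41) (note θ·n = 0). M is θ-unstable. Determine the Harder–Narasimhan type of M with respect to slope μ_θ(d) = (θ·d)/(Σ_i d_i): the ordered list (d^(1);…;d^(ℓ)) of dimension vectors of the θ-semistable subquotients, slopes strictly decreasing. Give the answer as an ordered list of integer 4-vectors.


Interval decomposition of M: I[1,4], I[2,2], I[3,3], I[4,4]^3.
HN type (ℓ=3): μ^(1)=41; μ^(2)=-31; μ^(3)=-40

((0, 0, 0, 4); (1, 2, 1, 0); (0, 0, 1, 0))


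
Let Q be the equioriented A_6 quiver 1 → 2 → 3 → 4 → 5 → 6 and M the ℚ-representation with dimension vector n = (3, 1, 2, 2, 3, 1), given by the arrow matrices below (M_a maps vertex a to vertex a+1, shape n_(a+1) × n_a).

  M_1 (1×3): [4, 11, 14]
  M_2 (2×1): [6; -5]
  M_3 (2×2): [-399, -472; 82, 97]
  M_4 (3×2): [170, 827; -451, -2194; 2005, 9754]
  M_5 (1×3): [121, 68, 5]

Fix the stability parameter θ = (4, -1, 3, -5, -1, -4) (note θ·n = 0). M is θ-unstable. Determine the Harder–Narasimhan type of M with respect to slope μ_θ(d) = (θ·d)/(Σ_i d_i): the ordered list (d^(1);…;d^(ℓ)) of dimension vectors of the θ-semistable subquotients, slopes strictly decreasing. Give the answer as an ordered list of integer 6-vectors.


Interval decomposition of M: I[1,1]^2, I[1,6], I[3,5], I[5,5].
HN type (ℓ=3): μ^(1)=4; μ^(2)=-2/3; μ^(3)=-1

((2, 0, 0, 0, 0, 0); (1, 1, 1, 1, 1, 1); (0, 0, 1, 1, 2, 0))


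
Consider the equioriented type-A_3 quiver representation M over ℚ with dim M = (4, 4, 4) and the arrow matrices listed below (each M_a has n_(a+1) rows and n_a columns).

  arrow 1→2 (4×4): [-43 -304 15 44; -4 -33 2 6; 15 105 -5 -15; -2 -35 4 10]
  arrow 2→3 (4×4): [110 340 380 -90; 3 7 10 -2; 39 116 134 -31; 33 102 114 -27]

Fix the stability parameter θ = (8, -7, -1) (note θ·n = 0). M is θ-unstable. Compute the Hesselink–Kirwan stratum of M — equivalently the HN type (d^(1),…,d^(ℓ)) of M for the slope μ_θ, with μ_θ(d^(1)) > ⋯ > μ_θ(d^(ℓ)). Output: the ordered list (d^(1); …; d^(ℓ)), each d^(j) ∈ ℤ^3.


Interval decomposition of M: I[1,1], I[1,2]^2, I[1,3], I[2,3], I[3,3]^2.
HN type (ℓ=5): μ^(1)=8; μ^(2)=1/2; μ^(3)=0; μ^(4)=-1; μ^(5)=-7

((1, 0, 0); (2, 2, 0); (1, 1, 1); (0, 0, 3); (0, 1, 0))


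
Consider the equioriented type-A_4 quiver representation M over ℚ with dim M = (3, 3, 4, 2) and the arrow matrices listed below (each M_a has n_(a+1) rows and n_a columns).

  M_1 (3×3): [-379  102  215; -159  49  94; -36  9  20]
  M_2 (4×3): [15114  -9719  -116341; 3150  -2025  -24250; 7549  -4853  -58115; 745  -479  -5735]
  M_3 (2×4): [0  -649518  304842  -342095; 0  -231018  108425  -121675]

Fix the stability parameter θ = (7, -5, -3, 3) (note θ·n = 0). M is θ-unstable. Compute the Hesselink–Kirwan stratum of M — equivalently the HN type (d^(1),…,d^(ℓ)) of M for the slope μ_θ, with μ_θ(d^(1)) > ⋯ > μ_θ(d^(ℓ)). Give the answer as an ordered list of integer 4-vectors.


Via rank(M_{q-1}∘⋯∘M_p): M ≅ I[1,3]^2, I[1,4], I[3,4].
μ_θ-semistable layers: μ^(1)=3; μ^(2)=-1/3; μ^(3)=-3

((0, 0, 0, 2); (3, 3, 3, 0); (0, 0, 1, 0))


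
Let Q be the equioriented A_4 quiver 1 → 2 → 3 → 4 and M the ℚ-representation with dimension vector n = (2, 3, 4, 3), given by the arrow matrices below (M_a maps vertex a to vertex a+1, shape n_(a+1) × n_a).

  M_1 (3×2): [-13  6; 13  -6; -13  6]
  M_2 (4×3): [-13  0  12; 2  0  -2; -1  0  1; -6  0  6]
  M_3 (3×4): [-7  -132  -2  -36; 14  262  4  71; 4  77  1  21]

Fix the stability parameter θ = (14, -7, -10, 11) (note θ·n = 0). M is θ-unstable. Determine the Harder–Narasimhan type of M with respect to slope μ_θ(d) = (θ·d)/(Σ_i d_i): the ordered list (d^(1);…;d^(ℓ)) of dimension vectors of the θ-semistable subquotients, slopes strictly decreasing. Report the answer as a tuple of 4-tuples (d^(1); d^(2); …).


Via rank(M_{q-1}∘⋯∘M_p): M ≅ I[1,1], I[1,4], I[2,2], I[2,4], I[3,3], I[3,4].
μ_θ-semistable layers: μ^(1)=14; μ^(2)=11; μ^(3)=-1; μ^(4)=-7; μ^(5)=-17/2; μ^(6)=-10

((1, 0, 0, 0); (0, 0, 0, 3); (1, 1, 1, 0); (0, 1, 0, 0); (0, 1, 1, 0); (0, 0, 2, 0))


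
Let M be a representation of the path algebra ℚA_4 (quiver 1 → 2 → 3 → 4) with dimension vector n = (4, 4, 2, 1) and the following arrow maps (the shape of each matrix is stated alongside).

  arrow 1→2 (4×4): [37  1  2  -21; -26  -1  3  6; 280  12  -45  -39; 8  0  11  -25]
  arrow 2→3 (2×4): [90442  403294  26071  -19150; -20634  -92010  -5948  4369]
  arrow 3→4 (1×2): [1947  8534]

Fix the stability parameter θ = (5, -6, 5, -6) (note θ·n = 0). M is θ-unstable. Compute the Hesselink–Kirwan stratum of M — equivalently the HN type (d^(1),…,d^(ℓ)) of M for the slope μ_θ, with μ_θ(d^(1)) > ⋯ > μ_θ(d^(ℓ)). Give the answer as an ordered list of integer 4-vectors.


Barcode: M ≅ I[1,2]^2, I[1,3], I[1,4]. HN layers by μ_θ (2 steps, strictly decreasing):
  μ^(1)=5; μ^(2)=-1/2

((0, 0, 1, 0); (4, 4, 1, 1))


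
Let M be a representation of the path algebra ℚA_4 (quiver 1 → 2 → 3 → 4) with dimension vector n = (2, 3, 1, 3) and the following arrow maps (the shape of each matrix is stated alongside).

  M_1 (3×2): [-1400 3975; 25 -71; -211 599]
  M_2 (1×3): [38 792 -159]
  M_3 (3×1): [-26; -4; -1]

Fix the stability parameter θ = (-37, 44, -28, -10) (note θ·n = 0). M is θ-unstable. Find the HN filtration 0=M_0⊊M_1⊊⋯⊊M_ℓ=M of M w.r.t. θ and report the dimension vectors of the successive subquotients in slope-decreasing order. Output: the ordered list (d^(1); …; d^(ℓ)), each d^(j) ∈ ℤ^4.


Interval decomposition of M: I[1,2], I[1,4], I[2,2], I[4,4]^2.
HN type (ℓ=4): μ^(1)=44; μ^(2)=2; μ^(3)=-10; μ^(4)=-37

((0, 2, 0, 0); (0, 1, 1, 1); (0, 0, 0, 2); (2, 0, 0, 0))


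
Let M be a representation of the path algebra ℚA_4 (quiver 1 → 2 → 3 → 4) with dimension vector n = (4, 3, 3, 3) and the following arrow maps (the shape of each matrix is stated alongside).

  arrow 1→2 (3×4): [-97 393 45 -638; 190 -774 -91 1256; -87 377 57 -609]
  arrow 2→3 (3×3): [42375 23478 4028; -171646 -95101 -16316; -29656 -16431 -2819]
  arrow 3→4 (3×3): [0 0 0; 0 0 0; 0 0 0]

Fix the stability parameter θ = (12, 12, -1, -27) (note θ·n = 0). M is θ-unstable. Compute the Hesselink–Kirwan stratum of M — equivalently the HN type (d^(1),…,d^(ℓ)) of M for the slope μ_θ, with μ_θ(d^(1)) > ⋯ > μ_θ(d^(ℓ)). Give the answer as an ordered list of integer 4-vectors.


Barcode: M ≅ I[1,1], I[1,3]^3, I[4,4]^3. HN layers by μ_θ (3 steps, strictly decreasing):
  μ^(1)=12; μ^(2)=23/3; μ^(3)=-27

((1, 0, 0, 0); (3, 3, 3, 0); (0, 0, 0, 3))


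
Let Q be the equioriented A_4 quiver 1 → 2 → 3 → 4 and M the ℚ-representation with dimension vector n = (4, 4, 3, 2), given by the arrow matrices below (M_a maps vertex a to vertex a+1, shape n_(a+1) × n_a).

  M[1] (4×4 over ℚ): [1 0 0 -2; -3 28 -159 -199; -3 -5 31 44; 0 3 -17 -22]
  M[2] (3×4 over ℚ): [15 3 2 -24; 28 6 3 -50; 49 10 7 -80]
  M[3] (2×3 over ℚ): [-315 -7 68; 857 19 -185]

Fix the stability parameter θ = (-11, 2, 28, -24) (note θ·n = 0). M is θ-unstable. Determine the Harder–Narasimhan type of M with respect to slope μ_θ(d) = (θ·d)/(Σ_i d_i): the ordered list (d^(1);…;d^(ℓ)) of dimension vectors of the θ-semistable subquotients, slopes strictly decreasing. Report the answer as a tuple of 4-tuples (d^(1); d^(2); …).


Interval decomposition of M: I[1,2], I[1,3], I[1,4]^2.
HN type (ℓ=3): μ^(1)=28; μ^(2)=2; μ^(3)=-11

((0, 0, 1, 0); (0, 4, 2, 2); (4, 0, 0, 0))


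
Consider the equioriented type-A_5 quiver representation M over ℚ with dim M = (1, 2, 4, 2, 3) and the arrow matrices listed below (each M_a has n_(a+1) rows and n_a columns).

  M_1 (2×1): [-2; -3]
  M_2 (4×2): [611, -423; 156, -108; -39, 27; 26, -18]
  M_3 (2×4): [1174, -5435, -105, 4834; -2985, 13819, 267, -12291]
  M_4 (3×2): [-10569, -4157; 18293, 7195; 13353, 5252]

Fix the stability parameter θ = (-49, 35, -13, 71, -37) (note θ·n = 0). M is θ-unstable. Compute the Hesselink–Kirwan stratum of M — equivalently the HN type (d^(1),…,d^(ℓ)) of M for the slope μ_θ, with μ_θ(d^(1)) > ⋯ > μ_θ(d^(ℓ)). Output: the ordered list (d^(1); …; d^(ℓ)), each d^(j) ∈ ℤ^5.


Barcode: M ≅ I[1,5], I[2,2], I[3,3]^2, I[3,5], I[5,5]. HN layers by μ_θ (6 steps, strictly decreasing):
  μ^(1)=35; μ^(2)=17; μ^(3)=11; μ^(4)=-13; μ^(5)=-37; μ^(6)=-49

((0, 1, 0, 0, 0); (0, 0, 0, 2, 2); (0, 1, 1, 0, 0); (0, 0, 3, 0, 0); (0, 0, 0, 0, 1); (1, 0, 0, 0, 0))


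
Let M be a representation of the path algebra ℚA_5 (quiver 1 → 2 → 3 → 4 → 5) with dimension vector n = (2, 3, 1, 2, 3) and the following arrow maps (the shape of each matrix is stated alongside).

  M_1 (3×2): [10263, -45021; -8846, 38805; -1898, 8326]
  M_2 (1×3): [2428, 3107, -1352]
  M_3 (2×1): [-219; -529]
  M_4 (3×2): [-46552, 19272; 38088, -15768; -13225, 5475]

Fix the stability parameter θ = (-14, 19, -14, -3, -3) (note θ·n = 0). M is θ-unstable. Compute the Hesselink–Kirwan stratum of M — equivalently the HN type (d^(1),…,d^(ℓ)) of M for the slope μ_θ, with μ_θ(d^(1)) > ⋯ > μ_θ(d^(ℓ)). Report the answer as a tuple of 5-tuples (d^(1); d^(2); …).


Via rank(M_{q-1}∘⋯∘M_p): M ≅ I[1,2], I[1,4], I[2,2], I[4,5], I[5,5]^2.
μ_θ-semistable layers: μ^(1)=19; μ^(2)=2/3; μ^(3)=-3; μ^(4)=-14

((0, 2, 0, 0, 0); (0, 1, 1, 1, 0); (0, 0, 0, 1, 3); (2, 0, 0, 0, 0))


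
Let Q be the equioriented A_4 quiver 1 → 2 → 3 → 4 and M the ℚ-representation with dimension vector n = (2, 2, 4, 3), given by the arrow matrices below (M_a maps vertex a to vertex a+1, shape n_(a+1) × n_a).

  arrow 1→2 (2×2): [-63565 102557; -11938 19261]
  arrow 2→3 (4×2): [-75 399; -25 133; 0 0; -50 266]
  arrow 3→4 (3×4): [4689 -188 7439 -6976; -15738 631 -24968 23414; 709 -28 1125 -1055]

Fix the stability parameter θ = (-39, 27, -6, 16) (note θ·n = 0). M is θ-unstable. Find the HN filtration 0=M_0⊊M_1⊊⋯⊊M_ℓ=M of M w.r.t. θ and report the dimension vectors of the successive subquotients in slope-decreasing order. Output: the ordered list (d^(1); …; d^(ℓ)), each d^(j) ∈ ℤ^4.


Barcode: M ≅ I[1,2], I[1,4], I[3,3], I[3,4]^2. HN layers by μ_θ (5 steps, strictly decreasing):
  μ^(1)=27; μ^(2)=16; μ^(3)=21/2; μ^(4)=-6; μ^(5)=-39

((0, 1, 0, 0); (0, 0, 0, 3); (0, 1, 1, 0); (0, 0, 3, 0); (2, 0, 0, 0))


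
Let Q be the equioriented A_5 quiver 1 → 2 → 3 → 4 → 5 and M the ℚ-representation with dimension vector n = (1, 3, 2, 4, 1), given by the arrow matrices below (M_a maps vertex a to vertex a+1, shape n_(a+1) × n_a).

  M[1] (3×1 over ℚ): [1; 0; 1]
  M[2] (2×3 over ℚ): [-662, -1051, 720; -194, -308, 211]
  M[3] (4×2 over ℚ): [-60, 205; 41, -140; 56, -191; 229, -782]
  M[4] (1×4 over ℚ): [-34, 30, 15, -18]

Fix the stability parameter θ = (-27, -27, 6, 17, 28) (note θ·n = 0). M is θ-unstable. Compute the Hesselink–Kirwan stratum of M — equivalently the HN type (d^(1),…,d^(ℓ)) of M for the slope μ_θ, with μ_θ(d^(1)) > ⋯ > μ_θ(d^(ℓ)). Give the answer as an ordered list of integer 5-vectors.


Barcode: M ≅ I[1,5], I[2,2], I[2,4], I[4,4]^2. HN layers by μ_θ (4 steps, strictly decreasing):
  μ^(1)=28; μ^(2)=17; μ^(3)=6; μ^(4)=-27

((0, 0, 0, 0, 1); (0, 0, 0, 4, 0); (0, 0, 2, 0, 0); (1, 3, 0, 0, 0))


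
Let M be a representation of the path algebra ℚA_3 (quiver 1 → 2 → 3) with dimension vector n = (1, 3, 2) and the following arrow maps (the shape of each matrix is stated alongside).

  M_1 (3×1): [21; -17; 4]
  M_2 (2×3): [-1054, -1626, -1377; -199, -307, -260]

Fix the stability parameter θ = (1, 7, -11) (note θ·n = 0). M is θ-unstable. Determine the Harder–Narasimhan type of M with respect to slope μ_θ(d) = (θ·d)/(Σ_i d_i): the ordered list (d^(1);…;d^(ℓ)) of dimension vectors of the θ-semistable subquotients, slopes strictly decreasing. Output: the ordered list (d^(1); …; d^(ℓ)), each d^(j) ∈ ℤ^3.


Barcode: M ≅ I[1,2], I[2,3]^2. HN layers by μ_θ (3 steps, strictly decreasing):
  μ^(1)=7; μ^(2)=1; μ^(3)=-2

((0, 1, 0); (1, 0, 0); (0, 2, 2))


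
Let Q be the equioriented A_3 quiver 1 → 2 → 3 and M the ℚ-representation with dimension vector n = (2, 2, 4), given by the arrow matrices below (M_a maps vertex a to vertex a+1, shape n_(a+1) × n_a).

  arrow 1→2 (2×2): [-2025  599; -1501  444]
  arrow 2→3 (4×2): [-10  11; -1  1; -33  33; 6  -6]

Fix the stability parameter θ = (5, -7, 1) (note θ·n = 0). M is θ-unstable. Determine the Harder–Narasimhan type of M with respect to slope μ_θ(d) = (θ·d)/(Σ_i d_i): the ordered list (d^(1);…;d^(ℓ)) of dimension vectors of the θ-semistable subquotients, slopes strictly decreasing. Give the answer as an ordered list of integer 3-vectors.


Interval decomposition of M: I[1,3]^2, I[3,3]^2.
HN type (ℓ=2): μ^(1)=1; μ^(2)=-1

((0, 0, 4); (2, 2, 0))


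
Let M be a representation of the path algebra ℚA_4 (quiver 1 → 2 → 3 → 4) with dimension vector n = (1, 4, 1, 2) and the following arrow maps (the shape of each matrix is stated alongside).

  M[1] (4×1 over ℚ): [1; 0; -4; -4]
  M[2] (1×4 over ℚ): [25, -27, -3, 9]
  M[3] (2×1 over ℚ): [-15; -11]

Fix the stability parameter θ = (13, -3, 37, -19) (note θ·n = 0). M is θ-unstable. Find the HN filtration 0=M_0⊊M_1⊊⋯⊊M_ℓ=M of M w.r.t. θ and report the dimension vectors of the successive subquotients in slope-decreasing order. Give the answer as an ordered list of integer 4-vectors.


Barcode: M ≅ I[1,4], I[2,2]^3, I[4,4]. HN layers by μ_θ (4 steps, strictly decreasing):
  μ^(1)=9; μ^(2)=5; μ^(3)=-3; μ^(4)=-19

((0, 0, 1, 1); (1, 1, 0, 0); (0, 3, 0, 0); (0, 0, 0, 1))


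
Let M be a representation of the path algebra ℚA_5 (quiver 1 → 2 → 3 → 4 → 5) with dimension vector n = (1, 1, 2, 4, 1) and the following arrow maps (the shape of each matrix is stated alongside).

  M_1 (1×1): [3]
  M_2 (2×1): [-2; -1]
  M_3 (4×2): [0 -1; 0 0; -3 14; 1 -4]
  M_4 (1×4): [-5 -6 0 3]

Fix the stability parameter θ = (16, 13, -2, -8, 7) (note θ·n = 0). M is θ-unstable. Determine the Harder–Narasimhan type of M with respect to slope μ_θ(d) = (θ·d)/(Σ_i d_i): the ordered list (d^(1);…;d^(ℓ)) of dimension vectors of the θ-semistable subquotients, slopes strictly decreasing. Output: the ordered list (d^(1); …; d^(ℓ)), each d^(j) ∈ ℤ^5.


Via rank(M_{q-1}∘⋯∘M_p): M ≅ I[1,5], I[3,4], I[4,4]^2.
μ_θ-semistable layers: μ^(1)=7; μ^(2)=19/4; μ^(3)=-5; μ^(4)=-8

((0, 0, 0, 0, 1); (1, 1, 1, 1, 0); (0, 0, 1, 1, 0); (0, 0, 0, 2, 0))


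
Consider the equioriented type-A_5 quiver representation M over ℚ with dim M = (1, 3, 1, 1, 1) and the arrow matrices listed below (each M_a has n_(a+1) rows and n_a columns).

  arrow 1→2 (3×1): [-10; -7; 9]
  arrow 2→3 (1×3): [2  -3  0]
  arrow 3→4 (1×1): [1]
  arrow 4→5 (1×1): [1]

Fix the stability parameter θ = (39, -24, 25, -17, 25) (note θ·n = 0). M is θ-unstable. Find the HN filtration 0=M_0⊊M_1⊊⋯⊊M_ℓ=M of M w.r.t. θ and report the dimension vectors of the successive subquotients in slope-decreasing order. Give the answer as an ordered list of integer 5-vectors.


Barcode: M ≅ I[1,5], I[2,2]^2. HN layers by μ_θ (3 steps, strictly decreasing):
  μ^(1)=25; μ^(2)=23/4; μ^(3)=-24

((0, 0, 0, 0, 1); (1, 1, 1, 1, 0); (0, 2, 0, 0, 0))


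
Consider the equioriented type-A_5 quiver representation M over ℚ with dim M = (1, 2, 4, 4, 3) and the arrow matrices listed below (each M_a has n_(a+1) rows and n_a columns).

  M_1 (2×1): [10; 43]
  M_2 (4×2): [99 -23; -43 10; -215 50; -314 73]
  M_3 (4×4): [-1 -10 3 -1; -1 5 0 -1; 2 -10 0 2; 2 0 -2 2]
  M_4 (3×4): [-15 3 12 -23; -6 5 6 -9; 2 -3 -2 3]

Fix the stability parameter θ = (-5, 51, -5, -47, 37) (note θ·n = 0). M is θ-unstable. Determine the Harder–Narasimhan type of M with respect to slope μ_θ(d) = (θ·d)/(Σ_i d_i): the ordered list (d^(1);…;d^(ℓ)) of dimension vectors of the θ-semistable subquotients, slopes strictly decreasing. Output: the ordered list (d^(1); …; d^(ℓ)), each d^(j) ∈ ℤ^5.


Interval decomposition of M: I[1,3], I[2,3], I[3,5]^2, I[4,4], I[4,5].
HN type (ℓ=5): μ^(1)=37; μ^(2)=23; μ^(3)=-5; μ^(4)=-26; μ^(5)=-47

((0, 0, 0, 0, 3); (0, 2, 2, 0, 0); (1, 0, 0, 0, 0); (0, 0, 2, 2, 0); (0, 0, 0, 2, 0))


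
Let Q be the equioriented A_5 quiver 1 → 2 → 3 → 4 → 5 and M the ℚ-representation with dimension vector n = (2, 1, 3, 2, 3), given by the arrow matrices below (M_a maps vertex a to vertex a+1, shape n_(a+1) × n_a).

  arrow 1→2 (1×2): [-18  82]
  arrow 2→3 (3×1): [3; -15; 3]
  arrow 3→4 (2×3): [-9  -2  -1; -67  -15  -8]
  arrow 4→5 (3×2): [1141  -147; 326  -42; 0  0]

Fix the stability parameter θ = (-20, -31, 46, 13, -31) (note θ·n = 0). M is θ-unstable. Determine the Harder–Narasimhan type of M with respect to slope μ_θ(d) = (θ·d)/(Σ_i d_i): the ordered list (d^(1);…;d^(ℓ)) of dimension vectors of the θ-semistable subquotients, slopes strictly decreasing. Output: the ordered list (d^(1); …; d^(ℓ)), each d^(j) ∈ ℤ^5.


Barcode: M ≅ I[1,1], I[1,3], I[3,4], I[3,5], I[5,5]^2. HN layers by μ_θ (6 steps, strictly decreasing):
  μ^(1)=46; μ^(2)=59/2; μ^(3)=28/3; μ^(4)=-20; μ^(5)=-51/2; μ^(6)=-31

((0, 0, 1, 0, 0); (0, 0, 1, 1, 0); (0, 0, 1, 1, 1); (1, 0, 0, 0, 0); (1, 1, 0, 0, 0); (0, 0, 0, 0, 2))


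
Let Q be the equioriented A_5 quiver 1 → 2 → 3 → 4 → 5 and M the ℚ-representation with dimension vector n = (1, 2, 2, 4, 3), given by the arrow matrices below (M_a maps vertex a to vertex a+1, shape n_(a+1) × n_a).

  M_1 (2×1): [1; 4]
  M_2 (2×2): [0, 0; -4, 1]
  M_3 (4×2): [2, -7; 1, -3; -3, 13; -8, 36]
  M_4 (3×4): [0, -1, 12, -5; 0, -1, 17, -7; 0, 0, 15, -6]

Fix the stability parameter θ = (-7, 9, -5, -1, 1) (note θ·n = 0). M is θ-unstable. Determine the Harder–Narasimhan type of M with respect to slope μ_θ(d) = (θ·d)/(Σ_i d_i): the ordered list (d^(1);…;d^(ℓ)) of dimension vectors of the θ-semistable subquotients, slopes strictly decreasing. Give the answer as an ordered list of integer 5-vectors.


Interval decomposition of M: I[1,2], I[2,5], I[3,4], I[4,4], I[4,5], I[5,5].
HN type (ℓ=5): μ^(1)=9; μ^(2)=1; μ^(3)=-1; μ^(4)=-5; μ^(5)=-7

((0, 1, 0, 0, 0); (0, 1, 1, 1, 3); (0, 0, 0, 3, 0); (0, 0, 1, 0, 0); (1, 0, 0, 0, 0))


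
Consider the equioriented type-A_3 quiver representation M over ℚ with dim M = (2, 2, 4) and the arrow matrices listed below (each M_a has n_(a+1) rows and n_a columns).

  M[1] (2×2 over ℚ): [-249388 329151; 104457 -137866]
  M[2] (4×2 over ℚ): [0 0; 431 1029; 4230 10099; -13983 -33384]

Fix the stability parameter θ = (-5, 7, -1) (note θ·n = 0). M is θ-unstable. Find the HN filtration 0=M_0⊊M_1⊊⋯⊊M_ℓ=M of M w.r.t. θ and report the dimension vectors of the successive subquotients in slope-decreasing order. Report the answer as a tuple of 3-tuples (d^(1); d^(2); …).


Barcode: M ≅ I[1,3]^2, I[3,3]^2. HN layers by μ_θ (3 steps, strictly decreasing):
  μ^(1)=3; μ^(2)=-1; μ^(3)=-5

((0, 2, 2); (0, 0, 2); (2, 0, 0))


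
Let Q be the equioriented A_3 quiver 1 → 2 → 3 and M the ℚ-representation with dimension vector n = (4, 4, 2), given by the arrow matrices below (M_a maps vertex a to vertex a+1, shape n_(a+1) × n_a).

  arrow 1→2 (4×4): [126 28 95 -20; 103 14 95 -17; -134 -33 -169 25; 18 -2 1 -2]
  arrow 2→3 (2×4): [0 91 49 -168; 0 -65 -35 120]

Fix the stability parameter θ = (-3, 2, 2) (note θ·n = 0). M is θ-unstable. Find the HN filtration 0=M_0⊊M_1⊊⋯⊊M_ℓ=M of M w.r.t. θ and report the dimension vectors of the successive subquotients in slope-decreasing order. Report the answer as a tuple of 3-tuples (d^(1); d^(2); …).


Via rank(M_{q-1}∘⋯∘M_p): M ≅ I[1,2]^3, I[1,3], I[3,3].
μ_θ-semistable layers: μ^(1)=2; μ^(2)=-3

((0, 4, 2); (4, 0, 0))


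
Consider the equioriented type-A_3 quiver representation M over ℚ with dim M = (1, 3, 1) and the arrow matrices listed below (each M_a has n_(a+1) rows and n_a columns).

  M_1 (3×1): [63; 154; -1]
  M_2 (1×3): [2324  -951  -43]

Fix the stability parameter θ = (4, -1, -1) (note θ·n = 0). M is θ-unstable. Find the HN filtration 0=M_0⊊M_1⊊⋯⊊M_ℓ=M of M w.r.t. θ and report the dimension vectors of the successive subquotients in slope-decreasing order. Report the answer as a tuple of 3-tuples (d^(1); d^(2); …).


Via rank(M_{q-1}∘⋯∘M_p): M ≅ I[1,3], I[2,2]^2.
μ_θ-semistable layers: μ^(1)=2/3; μ^(2)=-1

((1, 1, 1); (0, 2, 0))


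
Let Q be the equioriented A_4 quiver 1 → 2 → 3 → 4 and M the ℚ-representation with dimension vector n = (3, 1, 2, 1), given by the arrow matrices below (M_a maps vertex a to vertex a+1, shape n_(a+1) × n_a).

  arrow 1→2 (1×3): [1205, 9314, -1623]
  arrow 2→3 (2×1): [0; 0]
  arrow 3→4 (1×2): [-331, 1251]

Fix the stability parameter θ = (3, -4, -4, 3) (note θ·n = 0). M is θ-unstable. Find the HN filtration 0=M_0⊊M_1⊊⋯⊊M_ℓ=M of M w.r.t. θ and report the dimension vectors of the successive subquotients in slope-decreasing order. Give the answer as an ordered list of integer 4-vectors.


Via rank(M_{q-1}∘⋯∘M_p): M ≅ I[1,1]^2, I[1,2], I[3,3], I[3,4].
μ_θ-semistable layers: μ^(1)=3; μ^(2)=-1/2; μ^(3)=-4

((2, 0, 0, 1); (1, 1, 0, 0); (0, 0, 2, 0))


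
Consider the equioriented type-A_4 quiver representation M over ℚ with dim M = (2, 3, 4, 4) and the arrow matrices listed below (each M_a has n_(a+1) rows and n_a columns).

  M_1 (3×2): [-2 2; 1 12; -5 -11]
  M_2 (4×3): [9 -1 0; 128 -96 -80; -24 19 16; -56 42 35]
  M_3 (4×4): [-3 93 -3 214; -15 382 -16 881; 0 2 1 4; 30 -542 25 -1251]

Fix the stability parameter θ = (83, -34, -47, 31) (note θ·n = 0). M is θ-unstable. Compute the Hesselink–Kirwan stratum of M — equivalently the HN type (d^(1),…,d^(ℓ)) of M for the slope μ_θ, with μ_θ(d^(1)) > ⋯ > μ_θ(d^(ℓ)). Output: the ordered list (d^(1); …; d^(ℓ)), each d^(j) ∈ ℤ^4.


Interval decomposition of M: I[1,4]^2, I[2,4], I[3,4].
HN type (ℓ=4): μ^(1)=31; μ^(2)=2/3; μ^(3)=-81/2; μ^(4)=-47

((0, 0, 0, 4); (2, 2, 2, 0); (0, 1, 1, 0); (0, 0, 1, 0))


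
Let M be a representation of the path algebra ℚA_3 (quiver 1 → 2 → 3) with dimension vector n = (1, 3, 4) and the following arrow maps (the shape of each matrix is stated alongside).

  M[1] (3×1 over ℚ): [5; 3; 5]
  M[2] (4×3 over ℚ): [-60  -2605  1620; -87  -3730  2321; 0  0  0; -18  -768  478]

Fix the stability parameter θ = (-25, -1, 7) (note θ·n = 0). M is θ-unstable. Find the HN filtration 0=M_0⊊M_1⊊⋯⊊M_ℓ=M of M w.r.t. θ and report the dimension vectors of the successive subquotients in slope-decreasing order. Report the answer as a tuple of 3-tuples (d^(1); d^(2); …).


Interval decomposition of M: I[1,3], I[2,2], I[2,3], I[3,3]^2.
HN type (ℓ=3): μ^(1)=7; μ^(2)=-1; μ^(3)=-25

((0, 0, 4); (0, 3, 0); (1, 0, 0))


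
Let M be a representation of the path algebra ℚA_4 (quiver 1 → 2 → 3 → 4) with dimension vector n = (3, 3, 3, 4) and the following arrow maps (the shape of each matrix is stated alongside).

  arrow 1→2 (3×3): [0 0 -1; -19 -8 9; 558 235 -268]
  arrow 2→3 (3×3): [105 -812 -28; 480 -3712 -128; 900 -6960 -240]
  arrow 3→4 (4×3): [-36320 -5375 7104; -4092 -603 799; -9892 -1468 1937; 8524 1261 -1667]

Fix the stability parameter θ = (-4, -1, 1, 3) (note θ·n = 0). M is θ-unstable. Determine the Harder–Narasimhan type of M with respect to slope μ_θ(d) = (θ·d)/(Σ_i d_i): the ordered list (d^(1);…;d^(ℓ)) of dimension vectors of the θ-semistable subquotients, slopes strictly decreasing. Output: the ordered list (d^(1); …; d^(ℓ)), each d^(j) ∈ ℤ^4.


Interval decomposition of M: I[1,2]^2, I[1,3], I[3,4]^2, I[4,4]^2.
HN type (ℓ=4): μ^(1)=3; μ^(2)=1; μ^(3)=-1; μ^(4)=-4

((0, 0, 0, 4); (0, 0, 3, 0); (0, 3, 0, 0); (3, 0, 0, 0))


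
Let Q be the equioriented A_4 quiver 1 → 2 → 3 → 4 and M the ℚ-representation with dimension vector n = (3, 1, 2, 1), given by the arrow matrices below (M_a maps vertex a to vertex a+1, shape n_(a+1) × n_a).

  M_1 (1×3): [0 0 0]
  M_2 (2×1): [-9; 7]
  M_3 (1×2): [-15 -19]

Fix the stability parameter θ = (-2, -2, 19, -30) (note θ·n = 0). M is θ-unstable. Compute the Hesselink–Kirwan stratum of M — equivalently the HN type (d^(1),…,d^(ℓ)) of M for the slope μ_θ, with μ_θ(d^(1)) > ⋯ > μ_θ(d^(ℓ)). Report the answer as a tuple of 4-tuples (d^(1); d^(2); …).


Barcode: M ≅ I[1,1]^3, I[2,4], I[3,3]. HN layers by μ_θ (3 steps, strictly decreasing):
  μ^(1)=19; μ^(2)=-2; μ^(3)=-13/3

((0, 0, 1, 0); (3, 0, 0, 0); (0, 1, 1, 1))


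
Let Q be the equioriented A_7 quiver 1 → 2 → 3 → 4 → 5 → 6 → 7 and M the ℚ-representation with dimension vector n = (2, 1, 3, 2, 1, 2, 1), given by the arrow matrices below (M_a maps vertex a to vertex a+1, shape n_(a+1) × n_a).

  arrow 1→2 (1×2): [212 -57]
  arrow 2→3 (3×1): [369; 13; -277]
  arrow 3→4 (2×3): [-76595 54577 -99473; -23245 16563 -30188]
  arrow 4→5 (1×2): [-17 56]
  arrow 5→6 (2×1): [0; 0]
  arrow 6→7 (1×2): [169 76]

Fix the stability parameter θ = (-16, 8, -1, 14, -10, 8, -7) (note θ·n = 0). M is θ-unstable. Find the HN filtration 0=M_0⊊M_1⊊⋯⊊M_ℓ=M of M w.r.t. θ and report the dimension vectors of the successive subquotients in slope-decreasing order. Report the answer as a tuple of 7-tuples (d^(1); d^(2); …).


Interval decomposition of M: I[1,1], I[1,5], I[3,3], I[3,4], I[6,6], I[6,7].
HN type (ℓ=6): μ^(1)=14; μ^(2)=8; μ^(3)=11/4; μ^(4)=1/2; μ^(5)=-1; μ^(6)=-16

((0, 0, 0, 1, 0, 0, 0); (0, 0, 0, 0, 0, 1, 0); (0, 1, 1, 1, 1, 0, 0); (0, 0, 0, 0, 0, 1, 1); (0, 0, 2, 0, 0, 0, 0); (2, 0, 0, 0, 0, 0, 0))


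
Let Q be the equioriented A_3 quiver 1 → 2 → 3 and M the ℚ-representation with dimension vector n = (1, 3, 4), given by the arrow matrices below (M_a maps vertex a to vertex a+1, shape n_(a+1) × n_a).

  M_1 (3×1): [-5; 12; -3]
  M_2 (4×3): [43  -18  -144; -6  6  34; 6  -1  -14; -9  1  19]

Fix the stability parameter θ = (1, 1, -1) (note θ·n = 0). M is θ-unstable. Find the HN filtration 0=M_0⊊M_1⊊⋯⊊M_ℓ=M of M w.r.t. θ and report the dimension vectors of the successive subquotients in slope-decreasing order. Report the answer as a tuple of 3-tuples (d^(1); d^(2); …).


Via rank(M_{q-1}∘⋯∘M_p): M ≅ I[1,3], I[2,3]^2, I[3,3].
μ_θ-semistable layers: μ^(1)=1/3; μ^(2)=0; μ^(3)=-1

((1, 1, 1); (0, 2, 2); (0, 0, 1))


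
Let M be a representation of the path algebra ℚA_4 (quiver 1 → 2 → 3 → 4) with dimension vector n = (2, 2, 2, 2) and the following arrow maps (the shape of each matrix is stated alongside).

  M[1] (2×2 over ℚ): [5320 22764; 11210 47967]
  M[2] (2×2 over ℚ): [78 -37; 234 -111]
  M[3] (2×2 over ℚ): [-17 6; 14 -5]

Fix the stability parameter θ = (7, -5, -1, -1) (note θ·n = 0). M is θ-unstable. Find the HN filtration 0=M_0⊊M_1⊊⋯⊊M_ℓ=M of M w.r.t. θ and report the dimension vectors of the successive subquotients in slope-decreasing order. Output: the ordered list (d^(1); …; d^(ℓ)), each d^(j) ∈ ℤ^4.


Interval decomposition of M: I[1,1], I[1,4], I[2,2], I[3,4].
HN type (ℓ=4): μ^(1)=7; μ^(2)=0; μ^(3)=-1; μ^(4)=-5

((1, 0, 0, 0); (1, 1, 1, 1); (0, 0, 1, 1); (0, 1, 0, 0))


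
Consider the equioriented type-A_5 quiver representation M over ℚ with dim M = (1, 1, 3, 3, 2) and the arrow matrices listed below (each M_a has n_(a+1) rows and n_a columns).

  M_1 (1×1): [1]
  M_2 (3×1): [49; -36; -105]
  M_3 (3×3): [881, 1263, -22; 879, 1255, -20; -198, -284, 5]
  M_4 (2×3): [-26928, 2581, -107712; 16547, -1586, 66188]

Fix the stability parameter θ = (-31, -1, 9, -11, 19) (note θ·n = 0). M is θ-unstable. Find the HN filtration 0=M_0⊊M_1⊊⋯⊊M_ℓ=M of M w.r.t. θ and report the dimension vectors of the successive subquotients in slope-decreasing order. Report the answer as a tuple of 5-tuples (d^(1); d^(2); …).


Barcode: M ≅ I[1,5], I[3,4], I[3,5]. HN layers by μ_θ (3 steps, strictly decreasing):
  μ^(1)=19; μ^(2)=-1; μ^(3)=-31

((0, 0, 0, 0, 2); (0, 1, 3, 3, 0); (1, 0, 0, 0, 0))


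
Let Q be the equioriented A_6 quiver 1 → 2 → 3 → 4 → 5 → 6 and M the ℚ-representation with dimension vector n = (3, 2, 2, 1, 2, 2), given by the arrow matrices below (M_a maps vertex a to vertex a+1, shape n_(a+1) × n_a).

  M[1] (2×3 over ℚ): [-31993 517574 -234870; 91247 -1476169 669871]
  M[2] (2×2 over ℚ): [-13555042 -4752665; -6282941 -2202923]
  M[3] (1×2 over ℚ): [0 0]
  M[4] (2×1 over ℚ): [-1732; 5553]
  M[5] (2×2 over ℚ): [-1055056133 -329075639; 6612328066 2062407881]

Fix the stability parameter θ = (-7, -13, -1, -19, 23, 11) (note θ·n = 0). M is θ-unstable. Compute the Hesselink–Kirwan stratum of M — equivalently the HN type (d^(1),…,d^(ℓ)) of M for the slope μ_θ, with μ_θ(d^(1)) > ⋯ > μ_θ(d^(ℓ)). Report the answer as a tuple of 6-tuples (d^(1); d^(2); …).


Barcode: M ≅ I[1,1], I[1,3]^2, I[4,6], I[5,6]. HN layers by μ_θ (5 steps, strictly decreasing):
  μ^(1)=17; μ^(2)=-1; μ^(3)=-7; μ^(4)=-10; μ^(5)=-19

((0, 0, 0, 0, 2, 2); (0, 0, 2, 0, 0, 0); (1, 0, 0, 0, 0, 0); (2, 2, 0, 0, 0, 0); (0, 0, 0, 1, 0, 0))


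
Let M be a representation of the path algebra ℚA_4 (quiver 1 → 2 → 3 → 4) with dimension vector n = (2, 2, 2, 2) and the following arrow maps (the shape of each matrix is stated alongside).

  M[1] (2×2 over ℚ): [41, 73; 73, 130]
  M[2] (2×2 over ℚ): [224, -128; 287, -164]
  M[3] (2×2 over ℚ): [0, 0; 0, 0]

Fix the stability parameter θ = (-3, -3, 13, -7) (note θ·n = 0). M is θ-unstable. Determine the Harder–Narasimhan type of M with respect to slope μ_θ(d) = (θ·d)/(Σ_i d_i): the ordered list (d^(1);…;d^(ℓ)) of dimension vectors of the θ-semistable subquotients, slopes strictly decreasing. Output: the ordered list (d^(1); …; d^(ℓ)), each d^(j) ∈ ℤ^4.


Via rank(M_{q-1}∘⋯∘M_p): M ≅ I[1,2], I[1,3], I[3,3], I[4,4]^2.
μ_θ-semistable layers: μ^(1)=13; μ^(2)=-3; μ^(3)=-7

((0, 0, 2, 0); (2, 2, 0, 0); (0, 0, 0, 2))


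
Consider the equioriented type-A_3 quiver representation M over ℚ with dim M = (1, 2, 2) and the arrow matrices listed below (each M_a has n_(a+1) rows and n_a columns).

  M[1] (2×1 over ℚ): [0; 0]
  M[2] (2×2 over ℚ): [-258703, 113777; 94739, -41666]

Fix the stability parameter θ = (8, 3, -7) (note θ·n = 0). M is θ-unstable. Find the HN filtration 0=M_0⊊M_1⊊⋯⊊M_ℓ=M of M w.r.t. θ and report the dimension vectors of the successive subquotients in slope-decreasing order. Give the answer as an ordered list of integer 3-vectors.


Barcode: M ≅ I[1,1], I[2,3]^2. HN layers by μ_θ (2 steps, strictly decreasing):
  μ^(1)=8; μ^(2)=-2

((1, 0, 0); (0, 2, 2))


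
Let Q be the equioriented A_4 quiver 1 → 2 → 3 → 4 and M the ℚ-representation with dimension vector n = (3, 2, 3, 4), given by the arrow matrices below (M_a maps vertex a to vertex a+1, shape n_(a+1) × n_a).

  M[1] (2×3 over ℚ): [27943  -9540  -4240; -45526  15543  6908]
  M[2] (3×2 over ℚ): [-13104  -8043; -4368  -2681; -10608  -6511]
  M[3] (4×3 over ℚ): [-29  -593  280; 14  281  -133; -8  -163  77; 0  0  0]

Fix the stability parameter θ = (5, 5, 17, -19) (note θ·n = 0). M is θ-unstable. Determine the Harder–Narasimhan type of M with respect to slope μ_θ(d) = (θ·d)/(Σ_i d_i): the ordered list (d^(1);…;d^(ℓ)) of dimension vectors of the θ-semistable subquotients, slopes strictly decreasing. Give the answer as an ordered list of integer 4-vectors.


Via rank(M_{q-1}∘⋯∘M_p): M ≅ I[1,1], I[1,2], I[1,3], I[3,4]^2, I[4,4]^2.
μ_θ-semistable layers: μ^(1)=17; μ^(2)=5; μ^(3)=-1; μ^(4)=-19

((0, 0, 1, 0); (3, 2, 0, 0); (0, 0, 2, 2); (0, 0, 0, 2))


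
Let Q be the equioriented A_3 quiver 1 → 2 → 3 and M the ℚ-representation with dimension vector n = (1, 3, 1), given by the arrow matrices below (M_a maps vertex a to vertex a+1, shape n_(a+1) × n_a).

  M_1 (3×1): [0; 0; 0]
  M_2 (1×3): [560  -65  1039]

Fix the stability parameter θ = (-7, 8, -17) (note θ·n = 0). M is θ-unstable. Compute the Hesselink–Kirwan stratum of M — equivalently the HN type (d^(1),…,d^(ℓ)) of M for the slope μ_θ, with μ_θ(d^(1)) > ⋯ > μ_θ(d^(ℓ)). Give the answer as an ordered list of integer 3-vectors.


Via rank(M_{q-1}∘⋯∘M_p): M ≅ I[1,1], I[2,2]^2, I[2,3].
μ_θ-semistable layers: μ^(1)=8; μ^(2)=-9/2; μ^(3)=-7

((0, 2, 0); (0, 1, 1); (1, 0, 0))


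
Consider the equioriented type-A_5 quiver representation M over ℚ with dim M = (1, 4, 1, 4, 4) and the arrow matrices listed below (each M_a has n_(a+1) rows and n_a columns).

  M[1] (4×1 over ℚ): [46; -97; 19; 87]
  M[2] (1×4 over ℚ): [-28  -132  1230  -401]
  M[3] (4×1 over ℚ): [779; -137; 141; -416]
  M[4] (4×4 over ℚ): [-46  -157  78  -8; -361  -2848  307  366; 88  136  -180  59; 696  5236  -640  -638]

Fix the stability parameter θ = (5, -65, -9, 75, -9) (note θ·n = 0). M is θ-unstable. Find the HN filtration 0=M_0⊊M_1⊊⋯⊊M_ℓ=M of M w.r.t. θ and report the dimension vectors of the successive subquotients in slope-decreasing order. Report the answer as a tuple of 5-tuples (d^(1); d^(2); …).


Via rank(M_{q-1}∘⋯∘M_p): M ≅ I[1,5], I[2,2]^3, I[4,4], I[4,5]^2, I[5,5].
μ_θ-semistable layers: μ^(1)=75; μ^(2)=33; μ^(3)=-9; μ^(4)=-30; μ^(5)=-65

((0, 0, 0, 1, 0); (0, 0, 0, 3, 3); (0, 0, 1, 0, 1); (1, 1, 0, 0, 0); (0, 3, 0, 0, 0))


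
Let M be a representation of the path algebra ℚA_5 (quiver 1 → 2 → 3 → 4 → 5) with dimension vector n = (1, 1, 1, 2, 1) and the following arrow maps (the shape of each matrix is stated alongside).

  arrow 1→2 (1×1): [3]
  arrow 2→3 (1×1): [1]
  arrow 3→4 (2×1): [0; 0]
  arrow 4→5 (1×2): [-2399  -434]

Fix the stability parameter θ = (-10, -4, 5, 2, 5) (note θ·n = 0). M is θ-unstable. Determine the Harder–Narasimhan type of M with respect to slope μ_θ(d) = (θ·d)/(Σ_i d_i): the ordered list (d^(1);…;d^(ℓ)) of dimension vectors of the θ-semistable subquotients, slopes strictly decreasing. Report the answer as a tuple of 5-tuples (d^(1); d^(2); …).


Barcode: M ≅ I[1,3], I[4,4], I[4,5]. HN layers by μ_θ (4 steps, strictly decreasing):
  μ^(1)=5; μ^(2)=2; μ^(3)=-4; μ^(4)=-10

((0, 0, 1, 0, 1); (0, 0, 0, 2, 0); (0, 1, 0, 0, 0); (1, 0, 0, 0, 0))


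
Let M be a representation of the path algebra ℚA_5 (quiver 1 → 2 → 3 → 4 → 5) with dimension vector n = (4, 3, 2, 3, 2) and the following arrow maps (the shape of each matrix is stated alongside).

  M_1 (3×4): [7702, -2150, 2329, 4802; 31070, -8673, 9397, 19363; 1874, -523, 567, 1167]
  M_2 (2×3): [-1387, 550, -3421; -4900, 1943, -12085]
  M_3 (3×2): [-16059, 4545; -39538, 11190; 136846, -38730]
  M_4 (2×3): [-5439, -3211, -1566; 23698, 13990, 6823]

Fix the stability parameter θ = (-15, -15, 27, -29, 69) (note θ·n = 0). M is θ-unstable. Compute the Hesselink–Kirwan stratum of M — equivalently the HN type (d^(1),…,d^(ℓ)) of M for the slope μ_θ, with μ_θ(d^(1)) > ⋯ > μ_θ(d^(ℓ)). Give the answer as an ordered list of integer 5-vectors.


Interval decomposition of M: I[1,1], I[1,2], I[1,3], I[1,5], I[4,4], I[4,5].
HN type (ℓ=5): μ^(1)=69; μ^(2)=27; μ^(3)=-1; μ^(4)=-15; μ^(5)=-29

((0, 0, 0, 0, 2); (0, 0, 1, 0, 0); (0, 0, 1, 1, 0); (4, 3, 0, 0, 0); (0, 0, 0, 2, 0))


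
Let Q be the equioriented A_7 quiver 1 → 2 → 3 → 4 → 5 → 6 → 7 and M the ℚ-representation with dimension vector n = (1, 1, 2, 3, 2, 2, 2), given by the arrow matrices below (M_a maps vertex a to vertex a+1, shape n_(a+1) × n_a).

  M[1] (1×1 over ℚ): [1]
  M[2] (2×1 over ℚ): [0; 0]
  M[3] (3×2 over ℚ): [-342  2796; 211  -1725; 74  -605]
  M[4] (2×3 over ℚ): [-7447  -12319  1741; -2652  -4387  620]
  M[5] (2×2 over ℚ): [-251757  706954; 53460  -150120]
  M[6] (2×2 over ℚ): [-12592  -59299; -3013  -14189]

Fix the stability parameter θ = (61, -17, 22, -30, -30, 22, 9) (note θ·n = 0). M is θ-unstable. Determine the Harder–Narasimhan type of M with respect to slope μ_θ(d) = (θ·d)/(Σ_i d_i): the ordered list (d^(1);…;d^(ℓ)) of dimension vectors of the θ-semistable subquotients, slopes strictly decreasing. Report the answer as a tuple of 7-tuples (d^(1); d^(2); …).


Via rank(M_{q-1}∘⋯∘M_p): M ≅ I[1,2], I[3,5], I[3,7], I[4,4], I[6,7].
μ_θ-semistable layers: μ^(1)=22; μ^(2)=31/2; μ^(3)=-38/3; μ^(4)=-30

((1, 1, 0, 0, 0, 0, 0); (0, 0, 0, 0, 0, 2, 2); (0, 0, 2, 2, 2, 0, 0); (0, 0, 0, 1, 0, 0, 0))


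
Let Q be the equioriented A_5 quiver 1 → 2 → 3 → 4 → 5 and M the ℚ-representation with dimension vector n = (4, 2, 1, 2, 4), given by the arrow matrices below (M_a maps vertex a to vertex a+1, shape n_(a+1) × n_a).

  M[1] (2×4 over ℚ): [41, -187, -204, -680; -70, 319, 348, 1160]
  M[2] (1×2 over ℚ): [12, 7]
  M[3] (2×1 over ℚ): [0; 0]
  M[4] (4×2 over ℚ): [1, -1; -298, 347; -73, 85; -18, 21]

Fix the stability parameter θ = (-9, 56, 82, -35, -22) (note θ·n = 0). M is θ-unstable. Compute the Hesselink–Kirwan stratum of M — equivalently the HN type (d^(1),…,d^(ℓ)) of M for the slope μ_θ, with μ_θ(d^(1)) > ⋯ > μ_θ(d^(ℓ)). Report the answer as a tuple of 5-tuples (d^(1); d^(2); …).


Barcode: M ≅ I[1,1]^2, I[1,2], I[1,3], I[4,5]^2, I[5,5]^2. HN layers by μ_θ (5 steps, strictly decreasing):
  μ^(1)=82; μ^(2)=56; μ^(3)=-9; μ^(4)=-22; μ^(5)=-35

((0, 0, 1, 0, 0); (0, 2, 0, 0, 0); (4, 0, 0, 0, 0); (0, 0, 0, 0, 4); (0, 0, 0, 2, 0))


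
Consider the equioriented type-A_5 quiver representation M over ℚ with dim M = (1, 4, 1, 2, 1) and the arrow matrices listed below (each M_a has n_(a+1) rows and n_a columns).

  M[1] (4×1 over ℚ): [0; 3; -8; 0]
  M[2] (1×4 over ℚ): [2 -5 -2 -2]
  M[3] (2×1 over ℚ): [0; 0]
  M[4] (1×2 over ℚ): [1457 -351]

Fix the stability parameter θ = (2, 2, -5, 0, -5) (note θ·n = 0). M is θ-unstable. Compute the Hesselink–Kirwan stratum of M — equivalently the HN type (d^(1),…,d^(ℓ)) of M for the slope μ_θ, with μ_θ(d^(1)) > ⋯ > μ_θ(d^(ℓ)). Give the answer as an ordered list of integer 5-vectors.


Barcode: M ≅ I[1,3], I[2,2]^3, I[4,4], I[4,5]. HN layers by μ_θ (4 steps, strictly decreasing):
  μ^(1)=2; μ^(2)=0; μ^(3)=-1/3; μ^(4)=-5/2

((0, 3, 0, 0, 0); (0, 0, 0, 1, 0); (1, 1, 1, 0, 0); (0, 0, 0, 1, 1))
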